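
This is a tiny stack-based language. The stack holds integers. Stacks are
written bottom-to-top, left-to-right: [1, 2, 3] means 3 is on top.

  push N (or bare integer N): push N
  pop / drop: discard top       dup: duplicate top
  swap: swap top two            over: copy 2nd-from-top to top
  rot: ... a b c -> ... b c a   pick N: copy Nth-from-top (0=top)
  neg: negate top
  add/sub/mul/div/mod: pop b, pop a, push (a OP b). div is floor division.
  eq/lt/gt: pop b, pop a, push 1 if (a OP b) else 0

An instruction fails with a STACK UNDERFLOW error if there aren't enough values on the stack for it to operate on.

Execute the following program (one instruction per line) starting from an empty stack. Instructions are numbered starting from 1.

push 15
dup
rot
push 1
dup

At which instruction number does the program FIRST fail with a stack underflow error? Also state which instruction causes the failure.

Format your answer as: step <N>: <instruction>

Step 1 ('push 15'): stack = [15], depth = 1
Step 2 ('dup'): stack = [15, 15], depth = 2
Step 3 ('rot'): needs 3 value(s) but depth is 2 — STACK UNDERFLOW

Answer: step 3: rot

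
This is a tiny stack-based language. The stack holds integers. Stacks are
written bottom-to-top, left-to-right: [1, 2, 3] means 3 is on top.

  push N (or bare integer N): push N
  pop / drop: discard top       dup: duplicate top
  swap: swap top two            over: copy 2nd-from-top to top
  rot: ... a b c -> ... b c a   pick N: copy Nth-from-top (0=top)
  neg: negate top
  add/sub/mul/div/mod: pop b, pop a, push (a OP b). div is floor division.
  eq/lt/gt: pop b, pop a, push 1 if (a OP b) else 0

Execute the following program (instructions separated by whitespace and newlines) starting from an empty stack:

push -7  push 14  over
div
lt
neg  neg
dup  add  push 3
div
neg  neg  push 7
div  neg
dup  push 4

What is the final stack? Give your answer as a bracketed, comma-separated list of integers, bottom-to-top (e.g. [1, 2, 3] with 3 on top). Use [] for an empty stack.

Answer: [0, 0, 4]

Derivation:
After 'push -7': [-7]
After 'push 14': [-7, 14]
After 'over': [-7, 14, -7]
After 'div': [-7, -2]
After 'lt': [1]
After 'neg': [-1]
After 'neg': [1]
After 'dup': [1, 1]
After 'add': [2]
After 'push 3': [2, 3]
After 'div': [0]
After 'neg': [0]
After 'neg': [0]
After 'push 7': [0, 7]
After 'div': [0]
After 'neg': [0]
After 'dup': [0, 0]
After 'push 4': [0, 0, 4]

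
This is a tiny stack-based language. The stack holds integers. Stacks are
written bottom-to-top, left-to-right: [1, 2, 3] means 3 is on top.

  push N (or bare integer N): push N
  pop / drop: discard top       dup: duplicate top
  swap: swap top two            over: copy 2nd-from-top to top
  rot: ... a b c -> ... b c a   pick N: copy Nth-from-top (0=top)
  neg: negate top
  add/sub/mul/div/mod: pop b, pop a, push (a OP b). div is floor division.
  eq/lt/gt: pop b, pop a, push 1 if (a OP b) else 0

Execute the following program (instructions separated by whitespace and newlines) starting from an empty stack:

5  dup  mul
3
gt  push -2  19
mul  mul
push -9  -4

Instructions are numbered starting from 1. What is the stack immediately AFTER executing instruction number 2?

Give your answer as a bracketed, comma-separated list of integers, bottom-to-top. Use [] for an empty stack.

Answer: [5, 5]

Derivation:
Step 1 ('5'): [5]
Step 2 ('dup'): [5, 5]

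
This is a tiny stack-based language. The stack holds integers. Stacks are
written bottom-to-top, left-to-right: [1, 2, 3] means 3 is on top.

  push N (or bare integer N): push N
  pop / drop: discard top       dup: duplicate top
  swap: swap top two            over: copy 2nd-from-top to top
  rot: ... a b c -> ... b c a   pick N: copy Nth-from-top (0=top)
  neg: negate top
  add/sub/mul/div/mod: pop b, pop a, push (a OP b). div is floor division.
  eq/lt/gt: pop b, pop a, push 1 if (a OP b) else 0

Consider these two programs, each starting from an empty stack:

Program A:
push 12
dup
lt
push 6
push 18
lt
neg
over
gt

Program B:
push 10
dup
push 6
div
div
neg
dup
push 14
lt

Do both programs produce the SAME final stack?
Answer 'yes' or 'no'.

Program A trace:
  After 'push 12': [12]
  After 'dup': [12, 12]
  After 'lt': [0]
  After 'push 6': [0, 6]
  After 'push 18': [0, 6, 18]
  After 'lt': [0, 1]
  After 'neg': [0, -1]
  After 'over': [0, -1, 0]
  After 'gt': [0, 0]
Program A final stack: [0, 0]

Program B trace:
  After 'push 10': [10]
  After 'dup': [10, 10]
  After 'push 6': [10, 10, 6]
  After 'div': [10, 1]
  After 'div': [10]
  After 'neg': [-10]
  After 'dup': [-10, -10]
  After 'push 14': [-10, -10, 14]
  After 'lt': [-10, 1]
Program B final stack: [-10, 1]
Same: no

Answer: no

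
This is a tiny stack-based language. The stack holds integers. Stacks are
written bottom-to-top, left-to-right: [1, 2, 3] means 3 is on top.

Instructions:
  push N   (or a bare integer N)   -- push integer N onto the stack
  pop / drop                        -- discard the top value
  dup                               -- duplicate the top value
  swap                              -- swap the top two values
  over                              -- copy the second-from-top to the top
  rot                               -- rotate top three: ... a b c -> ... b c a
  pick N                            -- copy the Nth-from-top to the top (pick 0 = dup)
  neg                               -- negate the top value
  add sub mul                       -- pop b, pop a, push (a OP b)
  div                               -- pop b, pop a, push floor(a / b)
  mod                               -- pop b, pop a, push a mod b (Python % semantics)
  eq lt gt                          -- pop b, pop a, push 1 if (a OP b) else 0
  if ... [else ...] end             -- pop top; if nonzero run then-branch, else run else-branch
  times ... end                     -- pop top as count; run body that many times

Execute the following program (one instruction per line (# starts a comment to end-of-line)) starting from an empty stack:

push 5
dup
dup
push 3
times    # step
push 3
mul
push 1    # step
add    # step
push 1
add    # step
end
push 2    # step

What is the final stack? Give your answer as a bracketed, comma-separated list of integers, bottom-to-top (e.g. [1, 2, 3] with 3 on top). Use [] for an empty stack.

After 'push 5': [5]
After 'dup': [5, 5]
After 'dup': [5, 5, 5]
After 'push 3': [5, 5, 5, 3]
After 'times': [5, 5, 5]
After 'push 3': [5, 5, 5, 3]
After 'mul': [5, 5, 15]
After 'push 1': [5, 5, 15, 1]
After 'add': [5, 5, 16]
After 'push 1': [5, 5, 16, 1]
After 'add': [5, 5, 17]
After 'push 3': [5, 5, 17, 3]
After 'mul': [5, 5, 51]
After 'push 1': [5, 5, 51, 1]
After 'add': [5, 5, 52]
After 'push 1': [5, 5, 52, 1]
After 'add': [5, 5, 53]
After 'push 3': [5, 5, 53, 3]
After 'mul': [5, 5, 159]
After 'push 1': [5, 5, 159, 1]
After 'add': [5, 5, 160]
After 'push 1': [5, 5, 160, 1]
After 'add': [5, 5, 161]
After 'push 2': [5, 5, 161, 2]

Answer: [5, 5, 161, 2]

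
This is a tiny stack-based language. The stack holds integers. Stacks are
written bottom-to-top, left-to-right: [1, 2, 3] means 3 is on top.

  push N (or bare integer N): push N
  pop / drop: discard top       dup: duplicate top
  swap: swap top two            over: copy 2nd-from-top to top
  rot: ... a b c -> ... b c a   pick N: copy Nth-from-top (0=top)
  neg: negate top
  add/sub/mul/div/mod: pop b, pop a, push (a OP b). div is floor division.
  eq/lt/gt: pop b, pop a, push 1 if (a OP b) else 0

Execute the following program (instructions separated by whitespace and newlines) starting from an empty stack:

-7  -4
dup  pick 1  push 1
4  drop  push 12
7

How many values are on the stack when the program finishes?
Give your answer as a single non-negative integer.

Answer: 7

Derivation:
After 'push -7': stack = [-7] (depth 1)
After 'push -4': stack = [-7, -4] (depth 2)
After 'dup': stack = [-7, -4, -4] (depth 3)
After 'pick 1': stack = [-7, -4, -4, -4] (depth 4)
After 'push 1': stack = [-7, -4, -4, -4, 1] (depth 5)
After 'push 4': stack = [-7, -4, -4, -4, 1, 4] (depth 6)
After 'drop': stack = [-7, -4, -4, -4, 1] (depth 5)
After 'push 12': stack = [-7, -4, -4, -4, 1, 12] (depth 6)
After 'push 7': stack = [-7, -4, -4, -4, 1, 12, 7] (depth 7)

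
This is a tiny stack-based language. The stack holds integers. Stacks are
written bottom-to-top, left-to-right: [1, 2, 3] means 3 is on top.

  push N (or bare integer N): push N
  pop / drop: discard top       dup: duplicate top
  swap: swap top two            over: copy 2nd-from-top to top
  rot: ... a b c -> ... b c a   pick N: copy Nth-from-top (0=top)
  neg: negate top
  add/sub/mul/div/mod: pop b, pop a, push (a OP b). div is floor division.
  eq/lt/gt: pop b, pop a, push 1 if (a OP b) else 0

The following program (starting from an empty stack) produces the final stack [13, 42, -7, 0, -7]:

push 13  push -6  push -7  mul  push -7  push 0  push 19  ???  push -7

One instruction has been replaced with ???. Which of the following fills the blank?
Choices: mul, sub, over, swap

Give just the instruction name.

Answer: mul

Derivation:
Stack before ???: [13, 42, -7, 0, 19]
Stack after ???:  [13, 42, -7, 0]
Checking each choice:
  mul: MATCH
  sub: produces [13, 42, -7, -19, -7]
  over: produces [13, 42, -7, 0, 19, 0, -7]
  swap: produces [13, 42, -7, 19, 0, -7]


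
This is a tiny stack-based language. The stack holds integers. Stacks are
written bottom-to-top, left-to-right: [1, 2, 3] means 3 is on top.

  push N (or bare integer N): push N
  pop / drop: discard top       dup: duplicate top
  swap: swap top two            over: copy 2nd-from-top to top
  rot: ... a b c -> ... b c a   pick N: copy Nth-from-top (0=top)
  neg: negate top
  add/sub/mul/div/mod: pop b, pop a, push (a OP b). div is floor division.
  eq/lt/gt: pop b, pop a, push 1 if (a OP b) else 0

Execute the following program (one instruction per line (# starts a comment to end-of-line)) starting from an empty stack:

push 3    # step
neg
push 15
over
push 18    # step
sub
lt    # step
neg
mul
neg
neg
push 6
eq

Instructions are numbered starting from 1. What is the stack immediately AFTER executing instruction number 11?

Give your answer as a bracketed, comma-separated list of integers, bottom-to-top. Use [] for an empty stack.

Step 1 ('push 3'): [3]
Step 2 ('neg'): [-3]
Step 3 ('push 15'): [-3, 15]
Step 4 ('over'): [-3, 15, -3]
Step 5 ('push 18'): [-3, 15, -3, 18]
Step 6 ('sub'): [-3, 15, -21]
Step 7 ('lt'): [-3, 0]
Step 8 ('neg'): [-3, 0]
Step 9 ('mul'): [0]
Step 10 ('neg'): [0]
Step 11 ('neg'): [0]

Answer: [0]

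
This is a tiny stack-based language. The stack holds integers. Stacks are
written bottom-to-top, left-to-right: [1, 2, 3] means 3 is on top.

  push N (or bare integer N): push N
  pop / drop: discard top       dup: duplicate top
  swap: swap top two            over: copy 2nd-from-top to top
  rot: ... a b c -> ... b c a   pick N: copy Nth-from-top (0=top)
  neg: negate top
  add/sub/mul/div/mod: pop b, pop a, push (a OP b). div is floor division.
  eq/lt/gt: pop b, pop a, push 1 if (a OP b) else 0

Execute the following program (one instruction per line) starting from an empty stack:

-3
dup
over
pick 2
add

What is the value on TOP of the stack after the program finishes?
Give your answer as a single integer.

Answer: -6

Derivation:
After 'push -3': [-3]
After 'dup': [-3, -3]
After 'over': [-3, -3, -3]
After 'pick 2': [-3, -3, -3, -3]
After 'add': [-3, -3, -6]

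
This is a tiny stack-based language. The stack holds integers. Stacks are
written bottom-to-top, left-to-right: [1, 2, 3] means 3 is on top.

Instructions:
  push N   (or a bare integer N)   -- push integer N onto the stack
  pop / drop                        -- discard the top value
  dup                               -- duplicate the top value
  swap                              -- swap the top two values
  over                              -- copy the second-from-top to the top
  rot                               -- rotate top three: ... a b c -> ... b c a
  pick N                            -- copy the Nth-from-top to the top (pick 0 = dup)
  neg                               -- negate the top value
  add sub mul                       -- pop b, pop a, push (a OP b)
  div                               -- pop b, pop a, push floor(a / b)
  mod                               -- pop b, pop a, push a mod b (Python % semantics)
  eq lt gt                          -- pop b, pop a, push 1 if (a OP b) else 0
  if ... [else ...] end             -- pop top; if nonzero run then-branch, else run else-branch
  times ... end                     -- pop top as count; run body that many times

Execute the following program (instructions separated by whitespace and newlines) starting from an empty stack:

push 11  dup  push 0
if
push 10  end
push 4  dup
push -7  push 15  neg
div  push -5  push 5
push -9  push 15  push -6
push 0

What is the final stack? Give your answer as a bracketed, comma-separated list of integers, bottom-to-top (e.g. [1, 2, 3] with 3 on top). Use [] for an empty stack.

After 'push 11': [11]
After 'dup': [11, 11]
After 'push 0': [11, 11, 0]
After 'if': [11, 11]
After 'push 4': [11, 11, 4]
After 'dup': [11, 11, 4, 4]
After 'push -7': [11, 11, 4, 4, -7]
After 'push 15': [11, 11, 4, 4, -7, 15]
After 'neg': [11, 11, 4, 4, -7, -15]
After 'div': [11, 11, 4, 4, 0]
After 'push -5': [11, 11, 4, 4, 0, -5]
After 'push 5': [11, 11, 4, 4, 0, -5, 5]
After 'push -9': [11, 11, 4, 4, 0, -5, 5, -9]
After 'push 15': [11, 11, 4, 4, 0, -5, 5, -9, 15]
After 'push -6': [11, 11, 4, 4, 0, -5, 5, -9, 15, -6]
After 'push 0': [11, 11, 4, 4, 0, -5, 5, -9, 15, -6, 0]

Answer: [11, 11, 4, 4, 0, -5, 5, -9, 15, -6, 0]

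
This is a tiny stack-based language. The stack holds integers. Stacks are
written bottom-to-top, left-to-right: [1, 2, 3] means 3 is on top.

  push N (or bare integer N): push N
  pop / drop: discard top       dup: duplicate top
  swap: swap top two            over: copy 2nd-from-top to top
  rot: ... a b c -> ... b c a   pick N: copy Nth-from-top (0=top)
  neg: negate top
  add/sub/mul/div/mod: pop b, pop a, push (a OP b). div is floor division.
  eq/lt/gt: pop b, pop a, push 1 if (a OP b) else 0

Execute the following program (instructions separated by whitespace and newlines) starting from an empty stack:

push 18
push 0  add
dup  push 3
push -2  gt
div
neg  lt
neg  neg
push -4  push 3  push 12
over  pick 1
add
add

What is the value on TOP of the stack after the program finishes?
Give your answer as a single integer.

Answer: 27

Derivation:
After 'push 18': [18]
After 'push 0': [18, 0]
After 'add': [18]
After 'dup': [18, 18]
After 'push 3': [18, 18, 3]
After 'push -2': [18, 18, 3, -2]
After 'gt': [18, 18, 1]
After 'div': [18, 18]
After 'neg': [18, -18]
After 'lt': [0]
After 'neg': [0]
After 'neg': [0]
After 'push -4': [0, -4]
After 'push 3': [0, -4, 3]
After 'push 12': [0, -4, 3, 12]
After 'over': [0, -4, 3, 12, 3]
After 'pick 1': [0, -4, 3, 12, 3, 12]
After 'add': [0, -4, 3, 12, 15]
After 'add': [0, -4, 3, 27]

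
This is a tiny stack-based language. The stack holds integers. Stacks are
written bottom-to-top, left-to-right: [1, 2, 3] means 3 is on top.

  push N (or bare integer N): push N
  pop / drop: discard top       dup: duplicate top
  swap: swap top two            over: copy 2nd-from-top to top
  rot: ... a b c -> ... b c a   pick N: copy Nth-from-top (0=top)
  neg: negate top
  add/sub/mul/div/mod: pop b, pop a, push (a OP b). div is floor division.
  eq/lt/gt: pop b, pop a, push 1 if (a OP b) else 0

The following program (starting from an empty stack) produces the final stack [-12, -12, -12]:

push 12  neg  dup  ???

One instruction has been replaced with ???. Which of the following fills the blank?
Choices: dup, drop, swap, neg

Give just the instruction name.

Stack before ???: [-12, -12]
Stack after ???:  [-12, -12, -12]
Checking each choice:
  dup: MATCH
  drop: produces [-12]
  swap: produces [-12, -12]
  neg: produces [-12, 12]


Answer: dup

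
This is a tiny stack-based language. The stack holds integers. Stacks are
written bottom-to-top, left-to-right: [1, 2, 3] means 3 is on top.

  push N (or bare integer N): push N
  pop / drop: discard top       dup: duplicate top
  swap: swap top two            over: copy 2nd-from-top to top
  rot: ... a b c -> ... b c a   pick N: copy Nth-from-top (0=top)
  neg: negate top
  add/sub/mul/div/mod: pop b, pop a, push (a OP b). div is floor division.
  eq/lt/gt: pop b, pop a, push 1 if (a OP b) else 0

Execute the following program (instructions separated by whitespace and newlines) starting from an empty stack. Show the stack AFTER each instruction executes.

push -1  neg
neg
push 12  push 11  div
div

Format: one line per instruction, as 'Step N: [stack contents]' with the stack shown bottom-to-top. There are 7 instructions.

Step 1: [-1]
Step 2: [1]
Step 3: [-1]
Step 4: [-1, 12]
Step 5: [-1, 12, 11]
Step 6: [-1, 1]
Step 7: [-1]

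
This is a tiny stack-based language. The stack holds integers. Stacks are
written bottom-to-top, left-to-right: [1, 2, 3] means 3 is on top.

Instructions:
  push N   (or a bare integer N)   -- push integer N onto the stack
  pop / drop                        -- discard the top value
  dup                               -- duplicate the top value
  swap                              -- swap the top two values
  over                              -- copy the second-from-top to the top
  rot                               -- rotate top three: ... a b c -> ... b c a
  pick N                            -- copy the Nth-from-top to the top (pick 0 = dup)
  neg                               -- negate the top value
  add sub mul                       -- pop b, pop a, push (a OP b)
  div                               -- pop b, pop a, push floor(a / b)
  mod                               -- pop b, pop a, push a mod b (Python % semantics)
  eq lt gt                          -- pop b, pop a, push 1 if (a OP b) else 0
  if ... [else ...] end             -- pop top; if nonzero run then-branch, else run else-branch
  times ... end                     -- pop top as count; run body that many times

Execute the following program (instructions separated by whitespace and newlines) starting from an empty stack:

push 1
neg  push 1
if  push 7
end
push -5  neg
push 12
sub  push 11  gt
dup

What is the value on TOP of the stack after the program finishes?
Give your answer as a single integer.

Answer: 0

Derivation:
After 'push 1': [1]
After 'neg': [-1]
After 'push 1': [-1, 1]
After 'if': [-1]
After 'push 7': [-1, 7]
After 'push -5': [-1, 7, -5]
After 'neg': [-1, 7, 5]
After 'push 12': [-1, 7, 5, 12]
After 'sub': [-1, 7, -7]
After 'push 11': [-1, 7, -7, 11]
After 'gt': [-1, 7, 0]
After 'dup': [-1, 7, 0, 0]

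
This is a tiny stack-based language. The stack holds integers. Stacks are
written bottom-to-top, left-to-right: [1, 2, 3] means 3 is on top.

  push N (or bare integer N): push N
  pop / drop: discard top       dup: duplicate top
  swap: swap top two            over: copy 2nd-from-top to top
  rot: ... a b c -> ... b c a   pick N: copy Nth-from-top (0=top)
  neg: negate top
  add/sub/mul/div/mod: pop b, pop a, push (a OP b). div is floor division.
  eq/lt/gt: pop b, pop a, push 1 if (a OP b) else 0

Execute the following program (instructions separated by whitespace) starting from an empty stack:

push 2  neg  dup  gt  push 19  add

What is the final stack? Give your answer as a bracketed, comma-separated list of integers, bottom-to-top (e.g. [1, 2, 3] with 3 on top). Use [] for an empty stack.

After 'push 2': [2]
After 'neg': [-2]
After 'dup': [-2, -2]
After 'gt': [0]
After 'push 19': [0, 19]
After 'add': [19]

Answer: [19]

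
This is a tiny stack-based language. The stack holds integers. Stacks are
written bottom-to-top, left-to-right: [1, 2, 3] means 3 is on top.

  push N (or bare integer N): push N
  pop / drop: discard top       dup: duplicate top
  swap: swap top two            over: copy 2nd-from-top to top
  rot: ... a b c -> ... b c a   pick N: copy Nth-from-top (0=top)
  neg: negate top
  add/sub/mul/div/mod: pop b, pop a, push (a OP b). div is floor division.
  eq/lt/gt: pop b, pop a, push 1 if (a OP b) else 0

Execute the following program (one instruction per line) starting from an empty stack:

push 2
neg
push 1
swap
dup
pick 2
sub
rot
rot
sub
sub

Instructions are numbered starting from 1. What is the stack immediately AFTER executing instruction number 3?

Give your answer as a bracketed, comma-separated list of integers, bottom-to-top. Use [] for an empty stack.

Step 1 ('push 2'): [2]
Step 2 ('neg'): [-2]
Step 3 ('push 1'): [-2, 1]

Answer: [-2, 1]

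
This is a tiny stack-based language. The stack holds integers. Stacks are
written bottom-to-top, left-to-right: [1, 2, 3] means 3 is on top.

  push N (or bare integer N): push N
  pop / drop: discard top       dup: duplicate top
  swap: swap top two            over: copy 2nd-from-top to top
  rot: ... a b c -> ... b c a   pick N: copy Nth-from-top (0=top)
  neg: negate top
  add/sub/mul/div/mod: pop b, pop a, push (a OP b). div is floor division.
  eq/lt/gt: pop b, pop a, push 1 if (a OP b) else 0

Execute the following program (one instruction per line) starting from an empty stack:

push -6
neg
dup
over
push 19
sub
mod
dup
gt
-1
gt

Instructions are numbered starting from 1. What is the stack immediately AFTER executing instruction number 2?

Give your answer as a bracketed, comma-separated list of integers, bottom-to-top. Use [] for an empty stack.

Answer: [6]

Derivation:
Step 1 ('push -6'): [-6]
Step 2 ('neg'): [6]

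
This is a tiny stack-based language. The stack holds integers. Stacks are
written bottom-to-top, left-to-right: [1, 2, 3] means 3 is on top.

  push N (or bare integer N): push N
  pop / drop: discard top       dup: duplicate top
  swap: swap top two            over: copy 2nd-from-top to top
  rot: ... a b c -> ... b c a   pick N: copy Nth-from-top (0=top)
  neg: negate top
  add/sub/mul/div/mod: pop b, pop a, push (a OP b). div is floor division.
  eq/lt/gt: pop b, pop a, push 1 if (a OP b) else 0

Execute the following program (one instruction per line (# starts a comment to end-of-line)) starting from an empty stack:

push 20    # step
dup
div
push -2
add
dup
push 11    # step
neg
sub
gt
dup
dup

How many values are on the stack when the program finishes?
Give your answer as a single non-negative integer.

After 'push 20': stack = [20] (depth 1)
After 'dup': stack = [20, 20] (depth 2)
After 'div': stack = [1] (depth 1)
After 'push -2': stack = [1, -2] (depth 2)
After 'add': stack = [-1] (depth 1)
After 'dup': stack = [-1, -1] (depth 2)
After 'push 11': stack = [-1, -1, 11] (depth 3)
After 'neg': stack = [-1, -1, -11] (depth 3)
After 'sub': stack = [-1, 10] (depth 2)
After 'gt': stack = [0] (depth 1)
After 'dup': stack = [0, 0] (depth 2)
After 'dup': stack = [0, 0, 0] (depth 3)

Answer: 3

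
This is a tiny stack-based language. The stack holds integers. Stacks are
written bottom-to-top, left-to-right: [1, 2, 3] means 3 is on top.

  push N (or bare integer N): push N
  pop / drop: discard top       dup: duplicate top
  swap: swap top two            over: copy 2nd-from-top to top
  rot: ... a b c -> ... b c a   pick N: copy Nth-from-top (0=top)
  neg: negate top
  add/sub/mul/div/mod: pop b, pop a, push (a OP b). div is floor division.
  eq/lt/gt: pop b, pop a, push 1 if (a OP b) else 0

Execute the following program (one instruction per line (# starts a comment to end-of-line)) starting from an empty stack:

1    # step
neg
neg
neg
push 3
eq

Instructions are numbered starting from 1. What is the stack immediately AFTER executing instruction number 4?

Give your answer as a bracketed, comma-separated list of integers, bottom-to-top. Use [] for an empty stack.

Answer: [-1]

Derivation:
Step 1 ('1'): [1]
Step 2 ('neg'): [-1]
Step 3 ('neg'): [1]
Step 4 ('neg'): [-1]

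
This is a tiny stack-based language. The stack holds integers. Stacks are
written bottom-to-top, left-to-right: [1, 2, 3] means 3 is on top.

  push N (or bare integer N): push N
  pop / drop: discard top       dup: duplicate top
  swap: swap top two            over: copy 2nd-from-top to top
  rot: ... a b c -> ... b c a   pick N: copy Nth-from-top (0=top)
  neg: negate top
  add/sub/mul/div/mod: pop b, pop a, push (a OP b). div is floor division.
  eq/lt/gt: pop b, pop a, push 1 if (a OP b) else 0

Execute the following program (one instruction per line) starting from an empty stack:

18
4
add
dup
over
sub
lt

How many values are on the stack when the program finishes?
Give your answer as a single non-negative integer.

Answer: 1

Derivation:
After 'push 18': stack = [18] (depth 1)
After 'push 4': stack = [18, 4] (depth 2)
After 'add': stack = [22] (depth 1)
After 'dup': stack = [22, 22] (depth 2)
After 'over': stack = [22, 22, 22] (depth 3)
After 'sub': stack = [22, 0] (depth 2)
After 'lt': stack = [0] (depth 1)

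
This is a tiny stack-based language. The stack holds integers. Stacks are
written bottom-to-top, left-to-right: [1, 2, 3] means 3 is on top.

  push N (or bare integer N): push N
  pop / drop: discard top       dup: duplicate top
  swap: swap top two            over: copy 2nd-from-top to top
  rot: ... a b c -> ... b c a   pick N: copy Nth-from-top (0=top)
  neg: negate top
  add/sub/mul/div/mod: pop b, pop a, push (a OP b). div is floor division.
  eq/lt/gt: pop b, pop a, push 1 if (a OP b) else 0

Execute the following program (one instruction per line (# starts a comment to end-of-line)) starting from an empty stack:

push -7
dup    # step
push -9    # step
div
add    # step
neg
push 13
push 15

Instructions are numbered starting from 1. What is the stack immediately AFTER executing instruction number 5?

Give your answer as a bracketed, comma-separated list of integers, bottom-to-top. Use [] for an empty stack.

Answer: [-7]

Derivation:
Step 1 ('push -7'): [-7]
Step 2 ('dup'): [-7, -7]
Step 3 ('push -9'): [-7, -7, -9]
Step 4 ('div'): [-7, 0]
Step 5 ('add'): [-7]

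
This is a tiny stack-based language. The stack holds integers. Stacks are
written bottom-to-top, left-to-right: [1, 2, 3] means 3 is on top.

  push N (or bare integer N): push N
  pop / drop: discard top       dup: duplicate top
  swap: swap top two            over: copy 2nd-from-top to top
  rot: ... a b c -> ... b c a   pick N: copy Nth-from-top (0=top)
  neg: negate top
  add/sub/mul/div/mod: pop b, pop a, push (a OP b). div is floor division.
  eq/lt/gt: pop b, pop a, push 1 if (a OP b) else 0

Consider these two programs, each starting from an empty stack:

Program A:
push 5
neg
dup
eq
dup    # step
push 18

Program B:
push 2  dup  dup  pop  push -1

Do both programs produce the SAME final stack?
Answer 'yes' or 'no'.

Answer: no

Derivation:
Program A trace:
  After 'push 5': [5]
  After 'neg': [-5]
  After 'dup': [-5, -5]
  After 'eq': [1]
  After 'dup': [1, 1]
  After 'push 18': [1, 1, 18]
Program A final stack: [1, 1, 18]

Program B trace:
  After 'push 2': [2]
  After 'dup': [2, 2]
  After 'dup': [2, 2, 2]
  After 'pop': [2, 2]
  After 'push -1': [2, 2, -1]
Program B final stack: [2, 2, -1]
Same: no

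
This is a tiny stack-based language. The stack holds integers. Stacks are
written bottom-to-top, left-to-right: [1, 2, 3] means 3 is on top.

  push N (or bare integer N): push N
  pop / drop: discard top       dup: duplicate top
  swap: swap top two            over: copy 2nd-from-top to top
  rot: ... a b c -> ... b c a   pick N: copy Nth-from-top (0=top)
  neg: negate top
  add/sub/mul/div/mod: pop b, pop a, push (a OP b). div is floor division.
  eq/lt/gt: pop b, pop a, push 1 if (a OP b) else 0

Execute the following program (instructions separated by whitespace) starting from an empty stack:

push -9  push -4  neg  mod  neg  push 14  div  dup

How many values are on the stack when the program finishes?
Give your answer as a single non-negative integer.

After 'push -9': stack = [-9] (depth 1)
After 'push -4': stack = [-9, -4] (depth 2)
After 'neg': stack = [-9, 4] (depth 2)
After 'mod': stack = [3] (depth 1)
After 'neg': stack = [-3] (depth 1)
After 'push 14': stack = [-3, 14] (depth 2)
After 'div': stack = [-1] (depth 1)
After 'dup': stack = [-1, -1] (depth 2)

Answer: 2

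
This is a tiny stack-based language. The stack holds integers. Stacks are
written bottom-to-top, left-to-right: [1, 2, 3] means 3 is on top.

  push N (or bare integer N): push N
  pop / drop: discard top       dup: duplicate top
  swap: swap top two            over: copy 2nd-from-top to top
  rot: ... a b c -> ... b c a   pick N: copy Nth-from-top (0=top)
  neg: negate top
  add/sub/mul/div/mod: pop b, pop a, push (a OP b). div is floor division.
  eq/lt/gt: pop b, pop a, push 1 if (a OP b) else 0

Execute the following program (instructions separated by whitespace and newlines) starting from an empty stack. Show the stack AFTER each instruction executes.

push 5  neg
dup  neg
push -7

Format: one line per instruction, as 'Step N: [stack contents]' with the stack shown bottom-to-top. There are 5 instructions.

Step 1: [5]
Step 2: [-5]
Step 3: [-5, -5]
Step 4: [-5, 5]
Step 5: [-5, 5, -7]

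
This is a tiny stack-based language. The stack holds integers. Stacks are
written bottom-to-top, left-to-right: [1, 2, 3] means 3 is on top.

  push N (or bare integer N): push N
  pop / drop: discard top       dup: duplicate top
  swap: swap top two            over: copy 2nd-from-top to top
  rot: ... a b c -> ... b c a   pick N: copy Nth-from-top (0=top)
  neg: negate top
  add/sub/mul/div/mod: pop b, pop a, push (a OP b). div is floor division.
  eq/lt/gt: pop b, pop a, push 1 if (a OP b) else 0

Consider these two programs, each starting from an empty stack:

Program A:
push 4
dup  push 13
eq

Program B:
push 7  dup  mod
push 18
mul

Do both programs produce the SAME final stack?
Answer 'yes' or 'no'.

Answer: no

Derivation:
Program A trace:
  After 'push 4': [4]
  After 'dup': [4, 4]
  After 'push 13': [4, 4, 13]
  After 'eq': [4, 0]
Program A final stack: [4, 0]

Program B trace:
  After 'push 7': [7]
  After 'dup': [7, 7]
  After 'mod': [0]
  After 'push 18': [0, 18]
  After 'mul': [0]
Program B final stack: [0]
Same: no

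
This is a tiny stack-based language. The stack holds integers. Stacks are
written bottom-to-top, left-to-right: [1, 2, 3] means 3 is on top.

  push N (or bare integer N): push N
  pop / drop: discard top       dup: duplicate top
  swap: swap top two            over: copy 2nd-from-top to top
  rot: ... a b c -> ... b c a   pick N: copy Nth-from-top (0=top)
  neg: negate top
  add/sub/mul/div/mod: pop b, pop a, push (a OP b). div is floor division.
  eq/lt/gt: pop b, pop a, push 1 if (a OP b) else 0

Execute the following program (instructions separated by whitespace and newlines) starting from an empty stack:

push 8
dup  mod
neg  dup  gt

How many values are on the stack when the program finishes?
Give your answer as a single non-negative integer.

Answer: 1

Derivation:
After 'push 8': stack = [8] (depth 1)
After 'dup': stack = [8, 8] (depth 2)
After 'mod': stack = [0] (depth 1)
After 'neg': stack = [0] (depth 1)
After 'dup': stack = [0, 0] (depth 2)
After 'gt': stack = [0] (depth 1)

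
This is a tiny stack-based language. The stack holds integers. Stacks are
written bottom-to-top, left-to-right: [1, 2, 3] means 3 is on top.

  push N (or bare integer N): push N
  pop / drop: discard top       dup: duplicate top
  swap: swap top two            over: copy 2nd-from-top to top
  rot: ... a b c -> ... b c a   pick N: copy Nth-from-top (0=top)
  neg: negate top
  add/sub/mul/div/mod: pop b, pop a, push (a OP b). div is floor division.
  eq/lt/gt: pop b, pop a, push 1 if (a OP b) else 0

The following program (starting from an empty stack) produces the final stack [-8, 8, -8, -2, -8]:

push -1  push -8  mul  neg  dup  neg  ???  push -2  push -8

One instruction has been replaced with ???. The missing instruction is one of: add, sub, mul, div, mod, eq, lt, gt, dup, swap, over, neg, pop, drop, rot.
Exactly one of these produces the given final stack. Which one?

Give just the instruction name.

Answer: over

Derivation:
Stack before ???: [-8, 8]
Stack after ???:  [-8, 8, -8]
The instruction that transforms [-8, 8] -> [-8, 8, -8] is: over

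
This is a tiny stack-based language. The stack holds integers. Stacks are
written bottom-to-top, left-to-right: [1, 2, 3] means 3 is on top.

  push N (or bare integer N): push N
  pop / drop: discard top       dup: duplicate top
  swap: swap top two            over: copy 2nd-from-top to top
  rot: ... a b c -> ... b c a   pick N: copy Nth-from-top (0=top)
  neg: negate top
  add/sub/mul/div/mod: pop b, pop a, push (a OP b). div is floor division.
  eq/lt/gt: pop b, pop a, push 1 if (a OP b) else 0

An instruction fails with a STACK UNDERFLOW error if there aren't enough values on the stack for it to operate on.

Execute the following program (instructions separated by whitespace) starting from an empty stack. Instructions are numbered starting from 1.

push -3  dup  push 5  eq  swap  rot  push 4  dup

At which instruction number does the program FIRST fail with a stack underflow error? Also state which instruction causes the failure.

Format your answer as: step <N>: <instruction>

Step 1 ('push -3'): stack = [-3], depth = 1
Step 2 ('dup'): stack = [-3, -3], depth = 2
Step 3 ('push 5'): stack = [-3, -3, 5], depth = 3
Step 4 ('eq'): stack = [-3, 0], depth = 2
Step 5 ('swap'): stack = [0, -3], depth = 2
Step 6 ('rot'): needs 3 value(s) but depth is 2 — STACK UNDERFLOW

Answer: step 6: rot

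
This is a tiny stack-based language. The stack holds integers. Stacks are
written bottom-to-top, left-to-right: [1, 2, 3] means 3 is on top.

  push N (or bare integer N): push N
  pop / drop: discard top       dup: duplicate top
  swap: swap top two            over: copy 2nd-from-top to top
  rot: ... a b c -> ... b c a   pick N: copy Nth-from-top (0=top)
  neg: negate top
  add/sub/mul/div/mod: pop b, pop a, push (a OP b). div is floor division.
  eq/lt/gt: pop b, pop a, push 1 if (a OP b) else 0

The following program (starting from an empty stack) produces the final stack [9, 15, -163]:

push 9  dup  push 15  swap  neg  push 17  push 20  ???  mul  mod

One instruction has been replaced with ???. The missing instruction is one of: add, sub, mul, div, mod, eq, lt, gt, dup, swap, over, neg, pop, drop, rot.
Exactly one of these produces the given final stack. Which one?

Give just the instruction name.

Answer: rot

Derivation:
Stack before ???: [9, 15, -9, 17, 20]
Stack after ???:  [9, 15, 17, 20, -9]
The instruction that transforms [9, 15, -9, 17, 20] -> [9, 15, 17, 20, -9] is: rot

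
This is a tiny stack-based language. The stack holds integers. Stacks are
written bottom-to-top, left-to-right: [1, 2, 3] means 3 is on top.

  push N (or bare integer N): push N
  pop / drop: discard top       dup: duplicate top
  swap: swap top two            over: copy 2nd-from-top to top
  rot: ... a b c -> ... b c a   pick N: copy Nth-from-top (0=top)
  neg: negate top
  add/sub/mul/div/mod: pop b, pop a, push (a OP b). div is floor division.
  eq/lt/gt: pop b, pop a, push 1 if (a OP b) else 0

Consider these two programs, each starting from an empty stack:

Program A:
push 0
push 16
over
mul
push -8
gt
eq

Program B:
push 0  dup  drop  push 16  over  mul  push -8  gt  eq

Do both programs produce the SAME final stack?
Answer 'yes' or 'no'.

Program A trace:
  After 'push 0': [0]
  After 'push 16': [0, 16]
  After 'over': [0, 16, 0]
  After 'mul': [0, 0]
  After 'push -8': [0, 0, -8]
  After 'gt': [0, 1]
  After 'eq': [0]
Program A final stack: [0]

Program B trace:
  After 'push 0': [0]
  After 'dup': [0, 0]
  After 'drop': [0]
  After 'push 16': [0, 16]
  After 'over': [0, 16, 0]
  After 'mul': [0, 0]
  After 'push -8': [0, 0, -8]
  After 'gt': [0, 1]
  After 'eq': [0]
Program B final stack: [0]
Same: yes

Answer: yes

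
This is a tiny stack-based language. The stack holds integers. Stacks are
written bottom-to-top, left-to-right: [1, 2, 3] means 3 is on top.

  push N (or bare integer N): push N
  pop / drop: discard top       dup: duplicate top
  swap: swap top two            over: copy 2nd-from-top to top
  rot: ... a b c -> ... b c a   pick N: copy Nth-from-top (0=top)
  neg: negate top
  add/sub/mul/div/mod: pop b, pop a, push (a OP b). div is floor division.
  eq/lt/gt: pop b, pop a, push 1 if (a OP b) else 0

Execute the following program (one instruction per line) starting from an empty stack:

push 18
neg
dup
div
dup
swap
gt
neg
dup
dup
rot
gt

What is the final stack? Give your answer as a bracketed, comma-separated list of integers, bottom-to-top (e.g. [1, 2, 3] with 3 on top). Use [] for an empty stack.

Answer: [0, 0]

Derivation:
After 'push 18': [18]
After 'neg': [-18]
After 'dup': [-18, -18]
After 'div': [1]
After 'dup': [1, 1]
After 'swap': [1, 1]
After 'gt': [0]
After 'neg': [0]
After 'dup': [0, 0]
After 'dup': [0, 0, 0]
After 'rot': [0, 0, 0]
After 'gt': [0, 0]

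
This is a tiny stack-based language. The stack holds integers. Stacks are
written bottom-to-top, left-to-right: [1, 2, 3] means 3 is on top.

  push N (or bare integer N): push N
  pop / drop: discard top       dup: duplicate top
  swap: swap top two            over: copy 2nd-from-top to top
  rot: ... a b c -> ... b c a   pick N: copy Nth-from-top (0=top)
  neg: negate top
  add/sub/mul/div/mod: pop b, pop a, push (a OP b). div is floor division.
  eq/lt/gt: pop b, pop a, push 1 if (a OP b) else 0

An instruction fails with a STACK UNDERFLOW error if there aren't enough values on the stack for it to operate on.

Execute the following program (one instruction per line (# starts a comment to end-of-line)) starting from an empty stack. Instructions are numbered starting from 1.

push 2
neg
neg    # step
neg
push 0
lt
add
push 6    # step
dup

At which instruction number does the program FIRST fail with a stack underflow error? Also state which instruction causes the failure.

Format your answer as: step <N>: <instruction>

Step 1 ('push 2'): stack = [2], depth = 1
Step 2 ('neg'): stack = [-2], depth = 1
Step 3 ('neg'): stack = [2], depth = 1
Step 4 ('neg'): stack = [-2], depth = 1
Step 5 ('push 0'): stack = [-2, 0], depth = 2
Step 6 ('lt'): stack = [1], depth = 1
Step 7 ('add'): needs 2 value(s) but depth is 1 — STACK UNDERFLOW

Answer: step 7: add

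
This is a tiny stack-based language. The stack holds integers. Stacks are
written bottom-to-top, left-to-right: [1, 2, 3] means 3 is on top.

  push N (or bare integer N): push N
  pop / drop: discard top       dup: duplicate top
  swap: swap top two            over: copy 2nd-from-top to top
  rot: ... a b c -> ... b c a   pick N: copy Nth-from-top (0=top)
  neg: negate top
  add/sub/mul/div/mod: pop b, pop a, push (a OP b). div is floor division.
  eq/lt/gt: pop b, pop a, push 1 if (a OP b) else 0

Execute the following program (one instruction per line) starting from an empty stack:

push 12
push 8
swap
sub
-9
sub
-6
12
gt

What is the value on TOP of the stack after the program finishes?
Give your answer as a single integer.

After 'push 12': [12]
After 'push 8': [12, 8]
After 'swap': [8, 12]
After 'sub': [-4]
After 'push -9': [-4, -9]
After 'sub': [5]
After 'push -6': [5, -6]
After 'push 12': [5, -6, 12]
After 'gt': [5, 0]

Answer: 0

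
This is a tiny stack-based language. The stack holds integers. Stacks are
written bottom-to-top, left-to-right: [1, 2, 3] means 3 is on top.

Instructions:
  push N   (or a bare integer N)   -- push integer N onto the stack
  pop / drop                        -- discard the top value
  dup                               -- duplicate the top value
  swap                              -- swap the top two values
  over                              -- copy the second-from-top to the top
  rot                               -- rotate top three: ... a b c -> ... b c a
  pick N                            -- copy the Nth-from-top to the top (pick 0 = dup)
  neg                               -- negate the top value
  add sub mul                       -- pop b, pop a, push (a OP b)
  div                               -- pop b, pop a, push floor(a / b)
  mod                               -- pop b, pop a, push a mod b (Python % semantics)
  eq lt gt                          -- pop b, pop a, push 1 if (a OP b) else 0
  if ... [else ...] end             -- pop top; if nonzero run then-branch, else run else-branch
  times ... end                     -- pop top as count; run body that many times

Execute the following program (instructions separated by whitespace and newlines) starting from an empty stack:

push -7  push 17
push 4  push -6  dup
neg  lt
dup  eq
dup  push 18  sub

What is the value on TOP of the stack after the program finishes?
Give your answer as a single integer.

Answer: -17

Derivation:
After 'push -7': [-7]
After 'push 17': [-7, 17]
After 'push 4': [-7, 17, 4]
After 'push -6': [-7, 17, 4, -6]
After 'dup': [-7, 17, 4, -6, -6]
After 'neg': [-7, 17, 4, -6, 6]
After 'lt': [-7, 17, 4, 1]
After 'dup': [-7, 17, 4, 1, 1]
After 'eq': [-7, 17, 4, 1]
After 'dup': [-7, 17, 4, 1, 1]
After 'push 18': [-7, 17, 4, 1, 1, 18]
After 'sub': [-7, 17, 4, 1, -17]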